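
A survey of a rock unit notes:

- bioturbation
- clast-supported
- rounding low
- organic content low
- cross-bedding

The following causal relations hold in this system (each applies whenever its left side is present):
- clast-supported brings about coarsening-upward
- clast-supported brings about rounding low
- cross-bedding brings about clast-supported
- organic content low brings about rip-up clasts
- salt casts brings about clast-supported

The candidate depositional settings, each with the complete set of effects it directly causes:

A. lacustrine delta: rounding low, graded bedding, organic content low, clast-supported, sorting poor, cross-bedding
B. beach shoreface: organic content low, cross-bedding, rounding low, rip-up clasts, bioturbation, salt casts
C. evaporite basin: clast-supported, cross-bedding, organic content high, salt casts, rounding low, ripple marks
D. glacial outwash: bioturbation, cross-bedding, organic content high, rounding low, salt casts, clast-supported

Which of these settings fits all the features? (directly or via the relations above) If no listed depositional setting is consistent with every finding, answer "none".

B

Per-candidate check:
(A) lacustrine delta — bioturbation -; clast-supported +; rounding low +; organic content low +; cross-bedding +
(B) beach shoreface — bioturbation +; clast-supported + (via cross-bedding → clast-supported); rounding low +; organic content low +; cross-bedding +
(C) evaporite basin — fails on bioturbation, organic content low (predicts organic content high, not organic content low)
(D) glacial outwash — fails on organic content low (predicts organic content high, not organic content low)
(B) alone accounts for all the evidence.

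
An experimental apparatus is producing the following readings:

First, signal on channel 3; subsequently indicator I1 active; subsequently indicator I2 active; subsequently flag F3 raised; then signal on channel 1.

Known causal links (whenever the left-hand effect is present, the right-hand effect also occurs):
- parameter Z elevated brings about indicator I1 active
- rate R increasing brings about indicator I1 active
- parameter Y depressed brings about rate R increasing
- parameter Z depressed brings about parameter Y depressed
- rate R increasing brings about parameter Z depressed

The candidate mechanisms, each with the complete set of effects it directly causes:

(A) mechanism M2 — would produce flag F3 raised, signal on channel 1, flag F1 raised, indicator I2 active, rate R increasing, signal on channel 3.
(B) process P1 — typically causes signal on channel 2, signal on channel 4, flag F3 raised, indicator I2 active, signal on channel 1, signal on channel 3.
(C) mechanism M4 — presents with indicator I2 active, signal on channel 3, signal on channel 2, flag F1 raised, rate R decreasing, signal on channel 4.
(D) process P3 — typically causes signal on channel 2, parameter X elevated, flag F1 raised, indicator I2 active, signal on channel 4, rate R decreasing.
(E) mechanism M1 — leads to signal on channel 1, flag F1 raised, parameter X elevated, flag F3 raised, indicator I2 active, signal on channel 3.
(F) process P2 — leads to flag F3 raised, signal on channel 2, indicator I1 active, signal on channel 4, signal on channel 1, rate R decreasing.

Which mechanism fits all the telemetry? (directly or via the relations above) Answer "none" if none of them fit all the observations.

A

For each candidate, compare predicted effects to what was observed:
(A) mechanism M2 — accounts for every observation (indicator I1 active via rate R increasing → indicator I1 active)
(B) process P1 — does not account for indicator I1 active
(C) mechanism M4 — does not account for indicator I1 active, flag F3 raised, signal on channel 1
(D) process P3 — signal on channel 3 -; indicator I1 active -; indicator I2 active +; flag F3 raised -; signal on channel 1 -
(E) mechanism M1 — does not account for indicator I1 active
(F) process P2 — does not account for signal on channel 3, indicator I2 active
Only (A) is consistent with every observation.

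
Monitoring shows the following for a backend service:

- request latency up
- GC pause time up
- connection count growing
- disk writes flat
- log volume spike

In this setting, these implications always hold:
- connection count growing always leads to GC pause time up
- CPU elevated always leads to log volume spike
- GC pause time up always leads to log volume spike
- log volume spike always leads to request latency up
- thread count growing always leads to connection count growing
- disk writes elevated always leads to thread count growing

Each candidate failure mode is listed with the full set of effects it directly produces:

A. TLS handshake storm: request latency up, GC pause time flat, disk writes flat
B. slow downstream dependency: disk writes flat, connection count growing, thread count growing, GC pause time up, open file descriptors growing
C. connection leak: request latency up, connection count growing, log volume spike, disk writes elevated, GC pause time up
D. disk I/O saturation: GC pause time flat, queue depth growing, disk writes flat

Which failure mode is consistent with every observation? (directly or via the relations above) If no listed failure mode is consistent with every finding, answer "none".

B

Per-candidate check:
(A) TLS handshake storm — fails on GC pause time up, connection count growing, log volume spike (predicts GC pause time flat, not GC pause time up)
(B) slow downstream dependency — accounts for every observation (request latency up through GC pause time up → log volume spike → request latency up)
(C) connection leak — request latency up match; GC pause time up match; connection count growing match; disk writes flat miss; log volume spike match
(D) disk I/O saturation — fails on request latency up, GC pause time up, connection count growing, log volume spike (predicts GC pause time flat, not GC pause time up)
(B) alone accounts for all the evidence.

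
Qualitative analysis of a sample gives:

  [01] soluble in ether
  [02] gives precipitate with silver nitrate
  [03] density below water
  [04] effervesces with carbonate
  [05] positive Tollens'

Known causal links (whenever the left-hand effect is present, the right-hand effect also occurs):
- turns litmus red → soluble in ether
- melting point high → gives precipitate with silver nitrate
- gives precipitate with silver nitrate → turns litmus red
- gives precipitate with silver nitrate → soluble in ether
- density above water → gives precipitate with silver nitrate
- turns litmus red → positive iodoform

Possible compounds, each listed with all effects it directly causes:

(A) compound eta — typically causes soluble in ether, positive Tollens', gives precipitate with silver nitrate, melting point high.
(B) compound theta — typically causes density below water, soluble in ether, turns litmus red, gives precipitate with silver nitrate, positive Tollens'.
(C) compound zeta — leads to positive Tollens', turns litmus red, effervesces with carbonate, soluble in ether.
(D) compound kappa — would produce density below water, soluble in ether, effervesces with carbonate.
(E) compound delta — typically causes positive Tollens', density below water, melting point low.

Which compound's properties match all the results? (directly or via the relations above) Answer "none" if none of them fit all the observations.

none

Checking each candidate against the observations:
(A) compound eta — soluble in ether ✓; gives precipitate with silver nitrate ✓; density below water ✗; effervesces with carbonate ✗; positive Tollens' ✓
(B) compound theta — does not account for effervesces with carbonate
(C) compound zeta — does not account for gives precipitate with silver nitrate, density below water
(D) compound kappa — does not account for gives precipitate with silver nitrate, positive Tollens'
(E) compound delta — does not account for soluble in ether, gives precipitate with silver nitrate, effervesces with carbonate
No candidate is consistent with all observations.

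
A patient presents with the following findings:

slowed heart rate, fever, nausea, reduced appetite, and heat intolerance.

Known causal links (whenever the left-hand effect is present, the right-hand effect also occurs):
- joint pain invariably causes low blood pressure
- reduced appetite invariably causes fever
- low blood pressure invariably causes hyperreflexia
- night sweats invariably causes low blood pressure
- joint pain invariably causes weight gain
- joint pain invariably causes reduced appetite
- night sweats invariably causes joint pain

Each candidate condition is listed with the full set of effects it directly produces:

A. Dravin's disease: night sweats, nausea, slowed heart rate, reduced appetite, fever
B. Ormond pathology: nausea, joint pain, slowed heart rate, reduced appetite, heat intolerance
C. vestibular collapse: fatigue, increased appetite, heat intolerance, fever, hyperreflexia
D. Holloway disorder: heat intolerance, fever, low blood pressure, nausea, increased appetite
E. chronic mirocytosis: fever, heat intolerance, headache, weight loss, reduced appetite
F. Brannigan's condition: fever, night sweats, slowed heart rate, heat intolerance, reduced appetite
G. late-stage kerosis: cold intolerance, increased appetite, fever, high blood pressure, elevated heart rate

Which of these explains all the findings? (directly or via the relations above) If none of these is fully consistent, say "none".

Testing each hypothesis:
(A) Dravin's disease — slowed heart rate match; fever match; nausea match; reduced appetite match; heat intolerance miss
(B) Ormond pathology — slowed heart rate match; fever match (via reduced appetite → fever); nausea match; reduced appetite match; heat intolerance match
(C) vestibular collapse — slowed heart rate miss; fever match; nausea miss; reduced appetite miss; heat intolerance match
(D) Holloway disorder — fails on slowed heart rate, reduced appetite (predicts increased appetite, not reduced appetite)
(E) chronic mirocytosis — does not account for slowed heart rate, nausea
(F) Brannigan's condition — slowed heart rate match; fever match; nausea miss; reduced appetite match; heat intolerance match
(G) late-stage kerosis — fails on slowed heart rate, nausea, reduced appetite, heat intolerance (predicts elevated heart rate, not slowed heart rate; predicts increased appetite, not reduced appetite; predicts cold intolerance, not heat intolerance)
Only (B) is consistent with every observation.

B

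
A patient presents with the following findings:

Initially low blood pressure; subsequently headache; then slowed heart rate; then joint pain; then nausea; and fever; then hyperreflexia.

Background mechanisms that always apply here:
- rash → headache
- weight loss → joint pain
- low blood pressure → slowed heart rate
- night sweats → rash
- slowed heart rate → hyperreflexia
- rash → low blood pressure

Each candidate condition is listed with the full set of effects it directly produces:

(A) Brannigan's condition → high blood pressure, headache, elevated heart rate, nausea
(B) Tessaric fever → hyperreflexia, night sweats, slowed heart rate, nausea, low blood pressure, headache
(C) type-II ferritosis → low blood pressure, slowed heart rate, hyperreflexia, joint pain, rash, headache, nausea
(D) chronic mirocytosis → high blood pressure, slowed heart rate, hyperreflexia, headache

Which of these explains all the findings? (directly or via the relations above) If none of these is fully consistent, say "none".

For each candidate, compare predicted effects to what was observed:
(A) Brannigan's condition — fails on low blood pressure, slowed heart rate, joint pain, fever, hyperreflexia (predicts high blood pressure, not low blood pressure; predicts elevated heart rate, not slowed heart rate)
(B) Tessaric fever — low blood pressure +; headache +; slowed heart rate +; joint pain -; nausea +; fever -; hyperreflexia +
(C) type-II ferritosis — does not account for fever
(D) chronic mirocytosis — low blood pressure -; headache +; slowed heart rate +; joint pain -; nausea -; fever -; hyperreflexia +
None of the listed candidates fits everything.

none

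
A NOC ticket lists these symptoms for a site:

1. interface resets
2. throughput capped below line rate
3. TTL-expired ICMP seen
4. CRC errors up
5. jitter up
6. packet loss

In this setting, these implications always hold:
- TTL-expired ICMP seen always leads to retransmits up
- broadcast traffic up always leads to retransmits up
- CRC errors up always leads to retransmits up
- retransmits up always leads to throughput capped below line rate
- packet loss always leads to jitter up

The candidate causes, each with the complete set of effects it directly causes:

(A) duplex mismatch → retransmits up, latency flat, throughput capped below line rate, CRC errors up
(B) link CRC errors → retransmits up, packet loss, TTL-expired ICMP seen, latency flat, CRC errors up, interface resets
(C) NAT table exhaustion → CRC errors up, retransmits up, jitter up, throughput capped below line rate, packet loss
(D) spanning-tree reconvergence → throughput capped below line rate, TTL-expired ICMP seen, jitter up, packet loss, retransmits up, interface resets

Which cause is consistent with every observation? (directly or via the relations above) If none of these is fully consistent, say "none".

B

Checking each candidate against the observations:
(A) duplex mismatch — does not account for interface resets, TTL-expired ICMP seen, jitter up, packet loss
(B) link CRC errors — accounts for every observation (throughput capped below line rate via retransmits up → throughput capped below line rate)
(C) NAT table exhaustion — does not account for interface resets, TTL-expired ICMP seen
(D) spanning-tree reconvergence — interface resets match; throughput capped below line rate match; TTL-expired ICMP seen match; CRC errors up miss; jitter up match; packet loss match
(B) is the only candidate with no mismatches.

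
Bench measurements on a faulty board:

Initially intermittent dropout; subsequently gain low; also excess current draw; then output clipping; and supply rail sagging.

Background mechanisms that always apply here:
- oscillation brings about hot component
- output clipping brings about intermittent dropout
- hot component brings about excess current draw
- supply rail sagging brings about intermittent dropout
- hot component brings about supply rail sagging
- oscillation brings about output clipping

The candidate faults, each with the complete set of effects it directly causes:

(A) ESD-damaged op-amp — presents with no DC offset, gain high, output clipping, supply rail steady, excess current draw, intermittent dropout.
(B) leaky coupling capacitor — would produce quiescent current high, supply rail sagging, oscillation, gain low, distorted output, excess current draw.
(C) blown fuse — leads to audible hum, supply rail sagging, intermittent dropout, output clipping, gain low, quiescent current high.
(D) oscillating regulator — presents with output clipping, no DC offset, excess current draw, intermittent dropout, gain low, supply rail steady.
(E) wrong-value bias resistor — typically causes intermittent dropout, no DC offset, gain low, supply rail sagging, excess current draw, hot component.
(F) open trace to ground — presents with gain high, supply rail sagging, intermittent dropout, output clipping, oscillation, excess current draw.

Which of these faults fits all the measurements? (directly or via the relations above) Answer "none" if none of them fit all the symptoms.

For each candidate, compare predicted effects to what was observed:
(A) ESD-damaged op-amp — intermittent dropout yes; gain low NO; excess current draw yes; output clipping yes; supply rail sagging NO
(B) leaky coupling capacitor — accounts for every observation (intermittent dropout via supply rail sagging → intermittent dropout)
(C) blown fuse — does not account for excess current draw
(D) oscillating regulator — intermittent dropout yes; gain low yes; excess current draw yes; output clipping yes; supply rail sagging NO
(E) wrong-value bias resistor — does not account for output clipping
(F) open trace to ground — intermittent dropout yes; gain low NO; excess current draw yes; output clipping yes; supply rail sagging yes
(B) alone accounts for all the evidence.

B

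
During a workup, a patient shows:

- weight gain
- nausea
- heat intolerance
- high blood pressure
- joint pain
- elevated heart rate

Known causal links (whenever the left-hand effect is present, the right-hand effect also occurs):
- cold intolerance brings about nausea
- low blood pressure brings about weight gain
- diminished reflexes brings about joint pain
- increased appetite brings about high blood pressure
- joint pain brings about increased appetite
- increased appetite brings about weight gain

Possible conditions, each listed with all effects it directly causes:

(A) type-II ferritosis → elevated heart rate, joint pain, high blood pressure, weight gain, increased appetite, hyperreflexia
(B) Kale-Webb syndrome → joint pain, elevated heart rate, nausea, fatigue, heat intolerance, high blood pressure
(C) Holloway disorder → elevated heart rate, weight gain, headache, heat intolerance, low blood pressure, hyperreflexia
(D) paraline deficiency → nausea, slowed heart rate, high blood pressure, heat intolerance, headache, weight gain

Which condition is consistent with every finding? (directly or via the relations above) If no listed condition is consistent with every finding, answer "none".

For each candidate, compare predicted effects to what was observed:
(A) type-II ferritosis — does not account for nausea, heat intolerance
(B) Kale-Webb syndrome — accounts for every observation (weight gain through joint pain → increased appetite → weight gain)
(C) Holloway disorder — weight gain +; nausea -; heat intolerance +; high blood pressure -; joint pain -; elevated heart rate +
(D) paraline deficiency — fails on joint pain, elevated heart rate (predicts slowed heart rate, not elevated heart rate)
(B) is the only candidate with no mismatches.

B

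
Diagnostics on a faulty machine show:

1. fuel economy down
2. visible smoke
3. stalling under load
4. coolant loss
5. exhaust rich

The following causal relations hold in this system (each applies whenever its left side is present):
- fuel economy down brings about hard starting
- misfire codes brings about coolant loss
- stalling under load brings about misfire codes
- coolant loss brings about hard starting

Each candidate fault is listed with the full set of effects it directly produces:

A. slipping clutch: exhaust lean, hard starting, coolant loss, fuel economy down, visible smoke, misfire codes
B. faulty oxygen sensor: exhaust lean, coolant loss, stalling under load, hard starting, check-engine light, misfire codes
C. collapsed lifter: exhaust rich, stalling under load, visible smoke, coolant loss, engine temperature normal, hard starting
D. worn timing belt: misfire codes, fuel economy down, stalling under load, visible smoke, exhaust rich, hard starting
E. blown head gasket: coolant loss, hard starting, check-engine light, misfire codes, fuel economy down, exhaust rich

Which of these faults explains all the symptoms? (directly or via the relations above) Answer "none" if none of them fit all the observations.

For each candidate, compare predicted effects to what was observed:
(A) slipping clutch — fails on stalling under load, exhaust rich (predicts exhaust lean, not exhaust rich)
(B) faulty oxygen sensor — fails on fuel economy down, visible smoke, exhaust rich (predicts exhaust lean, not exhaust rich)
(C) collapsed lifter — does not account for fuel economy down
(D) worn timing belt — fuel economy down match; visible smoke match; stalling under load match; coolant loss match (via misfire codes → coolant loss); exhaust rich match
(E) blown head gasket — fuel economy down match; visible smoke miss; stalling under load miss; coolant loss match; exhaust rich match
Only (D) is consistent with every observation.

D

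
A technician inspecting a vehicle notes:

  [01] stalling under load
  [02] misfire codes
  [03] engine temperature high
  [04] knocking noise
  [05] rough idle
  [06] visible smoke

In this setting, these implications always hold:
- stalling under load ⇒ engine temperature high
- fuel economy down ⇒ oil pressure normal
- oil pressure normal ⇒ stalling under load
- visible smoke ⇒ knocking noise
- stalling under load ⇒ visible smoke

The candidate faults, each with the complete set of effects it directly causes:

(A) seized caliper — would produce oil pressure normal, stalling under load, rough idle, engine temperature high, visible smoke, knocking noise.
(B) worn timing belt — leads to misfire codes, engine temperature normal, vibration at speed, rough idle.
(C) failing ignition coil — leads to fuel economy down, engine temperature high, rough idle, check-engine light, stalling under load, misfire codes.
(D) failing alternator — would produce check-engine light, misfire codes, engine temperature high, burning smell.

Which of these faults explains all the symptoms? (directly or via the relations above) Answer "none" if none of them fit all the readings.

Per-candidate check:
(A) seized caliper — stalling under load yes; misfire codes NO; engine temperature high yes; knocking noise yes; rough idle yes; visible smoke yes
(B) worn timing belt — fails on stalling under load, engine temperature high, knocking noise, visible smoke (predicts engine temperature normal, not engine temperature high)
(C) failing ignition coil — accounts for every observation (knocking noise via stalling under load → visible smoke → knocking noise)
(D) failing alternator — stalling under load NO; misfire codes yes; engine temperature high yes; knocking noise NO; rough idle NO; visible smoke NO
(C) is the only candidate with no mismatches.

C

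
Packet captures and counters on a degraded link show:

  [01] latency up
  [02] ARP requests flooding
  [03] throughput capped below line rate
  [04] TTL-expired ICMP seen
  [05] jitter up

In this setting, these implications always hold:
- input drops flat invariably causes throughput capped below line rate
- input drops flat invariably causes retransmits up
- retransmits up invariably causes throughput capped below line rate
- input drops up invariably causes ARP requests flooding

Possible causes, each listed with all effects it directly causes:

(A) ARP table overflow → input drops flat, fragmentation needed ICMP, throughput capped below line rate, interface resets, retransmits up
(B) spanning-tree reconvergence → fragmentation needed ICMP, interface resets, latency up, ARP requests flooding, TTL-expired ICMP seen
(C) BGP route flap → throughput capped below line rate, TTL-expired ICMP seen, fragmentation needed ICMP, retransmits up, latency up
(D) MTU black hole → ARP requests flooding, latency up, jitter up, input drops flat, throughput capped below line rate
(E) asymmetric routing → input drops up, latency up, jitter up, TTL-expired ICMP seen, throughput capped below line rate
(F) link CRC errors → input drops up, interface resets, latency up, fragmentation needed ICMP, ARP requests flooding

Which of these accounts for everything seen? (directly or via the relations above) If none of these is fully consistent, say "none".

Checking each candidate against the observations:
(A) ARP table overflow — latency up -; ARP requests flooding -; throughput capped below line rate +; TTL-expired ICMP seen -; jitter up -
(B) spanning-tree reconvergence — does not account for throughput capped below line rate, jitter up
(C) BGP route flap — latency up +; ARP requests flooding -; throughput capped below line rate +; TTL-expired ICMP seen +; jitter up -
(D) MTU black hole — latency up +; ARP requests flooding +; throughput capped below line rate +; TTL-expired ICMP seen -; jitter up +
(E) asymmetric routing — latency up +; ARP requests flooding + (via input drops up → ARP requests flooding); throughput capped below line rate +; TTL-expired ICMP seen +; jitter up +
(F) link CRC errors — does not account for throughput capped below line rate, TTL-expired ICMP seen, jitter up
Only (E) is consistent with every observation.

E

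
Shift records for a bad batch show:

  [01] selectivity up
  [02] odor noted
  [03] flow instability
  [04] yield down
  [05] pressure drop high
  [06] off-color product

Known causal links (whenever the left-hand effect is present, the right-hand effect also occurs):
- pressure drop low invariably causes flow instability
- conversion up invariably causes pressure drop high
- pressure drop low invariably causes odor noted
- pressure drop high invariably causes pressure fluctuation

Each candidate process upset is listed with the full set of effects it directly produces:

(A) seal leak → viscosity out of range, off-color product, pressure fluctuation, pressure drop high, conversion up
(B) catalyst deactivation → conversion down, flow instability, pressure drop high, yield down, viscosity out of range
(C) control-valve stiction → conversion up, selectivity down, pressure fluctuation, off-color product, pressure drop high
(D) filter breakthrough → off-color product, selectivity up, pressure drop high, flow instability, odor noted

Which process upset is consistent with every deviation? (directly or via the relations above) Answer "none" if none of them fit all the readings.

Testing each hypothesis:
(A) seal leak — does not account for selectivity up, odor noted, flow instability, yield down
(B) catalyst deactivation — does not account for selectivity up, odor noted, off-color product
(C) control-valve stiction — fails on selectivity up, odor noted, flow instability, yield down (predicts selectivity down, not selectivity up)
(D) filter breakthrough — selectivity up +; odor noted +; flow instability +; yield down -; pressure drop high +; off-color product +
No candidate is consistent with all observations.

none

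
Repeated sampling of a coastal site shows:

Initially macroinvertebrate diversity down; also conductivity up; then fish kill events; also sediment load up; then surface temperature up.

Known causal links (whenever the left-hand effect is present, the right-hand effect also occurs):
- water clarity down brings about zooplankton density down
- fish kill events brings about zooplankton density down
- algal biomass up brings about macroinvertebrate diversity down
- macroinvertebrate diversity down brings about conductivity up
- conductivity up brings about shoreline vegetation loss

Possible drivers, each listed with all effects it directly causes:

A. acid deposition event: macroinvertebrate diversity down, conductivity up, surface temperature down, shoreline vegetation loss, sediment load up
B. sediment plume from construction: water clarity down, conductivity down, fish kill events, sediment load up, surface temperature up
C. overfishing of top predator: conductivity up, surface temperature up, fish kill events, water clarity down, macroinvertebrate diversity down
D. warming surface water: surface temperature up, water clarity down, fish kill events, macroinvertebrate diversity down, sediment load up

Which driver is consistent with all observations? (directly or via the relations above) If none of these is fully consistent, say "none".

D

For each candidate, compare predicted effects to what was observed:
(A) acid deposition event — macroinvertebrate diversity down +; conductivity up +; fish kill events -; sediment load up +; surface temperature up -
(B) sediment plume from construction — fails on macroinvertebrate diversity down, conductivity up (predicts conductivity down, not conductivity up)
(C) overfishing of top predator — macroinvertebrate diversity down +; conductivity up +; fish kill events +; sediment load up -; surface temperature up +
(D) warming surface water — accounts for every observation (conductivity up through macroinvertebrate diversity down → conductivity up)
(D) is the only candidate with no mismatches.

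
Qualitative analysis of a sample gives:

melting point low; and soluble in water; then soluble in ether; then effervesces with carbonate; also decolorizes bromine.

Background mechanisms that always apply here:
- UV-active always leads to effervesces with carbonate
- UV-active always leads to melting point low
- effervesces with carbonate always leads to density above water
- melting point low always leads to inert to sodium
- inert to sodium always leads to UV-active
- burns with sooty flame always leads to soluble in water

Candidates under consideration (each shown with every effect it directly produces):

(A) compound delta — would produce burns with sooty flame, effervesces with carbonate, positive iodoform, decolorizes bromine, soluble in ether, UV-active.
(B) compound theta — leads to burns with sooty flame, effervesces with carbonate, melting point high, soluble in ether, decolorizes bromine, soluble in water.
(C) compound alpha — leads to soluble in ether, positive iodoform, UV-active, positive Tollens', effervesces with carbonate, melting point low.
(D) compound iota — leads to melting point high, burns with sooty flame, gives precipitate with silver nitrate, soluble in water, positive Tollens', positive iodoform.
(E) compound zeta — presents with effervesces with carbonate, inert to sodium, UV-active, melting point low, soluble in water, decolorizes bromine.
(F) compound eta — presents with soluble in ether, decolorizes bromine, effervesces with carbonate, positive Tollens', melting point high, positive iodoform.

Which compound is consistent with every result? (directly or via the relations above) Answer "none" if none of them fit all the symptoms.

A

Checking each candidate against the observations:
(A) compound delta — accounts for every observation (melting point low through UV-active → melting point low)
(B) compound theta — fails on melting point low (predicts melting point high, not melting point low)
(C) compound alpha — melting point low +; soluble in water -; soluble in ether +; effervesces with carbonate +; decolorizes bromine -
(D) compound iota — fails on melting point low, soluble in ether, effervesces with carbonate, decolorizes bromine (predicts melting point high, not melting point low)
(E) compound zeta — melting point low +; soluble in water +; soluble in ether -; effervesces with carbonate +; decolorizes bromine +
(F) compound eta — melting point low -; soluble in water -; soluble in ether +; effervesces with carbonate +; decolorizes bromine +
Only (A) is consistent with every observation.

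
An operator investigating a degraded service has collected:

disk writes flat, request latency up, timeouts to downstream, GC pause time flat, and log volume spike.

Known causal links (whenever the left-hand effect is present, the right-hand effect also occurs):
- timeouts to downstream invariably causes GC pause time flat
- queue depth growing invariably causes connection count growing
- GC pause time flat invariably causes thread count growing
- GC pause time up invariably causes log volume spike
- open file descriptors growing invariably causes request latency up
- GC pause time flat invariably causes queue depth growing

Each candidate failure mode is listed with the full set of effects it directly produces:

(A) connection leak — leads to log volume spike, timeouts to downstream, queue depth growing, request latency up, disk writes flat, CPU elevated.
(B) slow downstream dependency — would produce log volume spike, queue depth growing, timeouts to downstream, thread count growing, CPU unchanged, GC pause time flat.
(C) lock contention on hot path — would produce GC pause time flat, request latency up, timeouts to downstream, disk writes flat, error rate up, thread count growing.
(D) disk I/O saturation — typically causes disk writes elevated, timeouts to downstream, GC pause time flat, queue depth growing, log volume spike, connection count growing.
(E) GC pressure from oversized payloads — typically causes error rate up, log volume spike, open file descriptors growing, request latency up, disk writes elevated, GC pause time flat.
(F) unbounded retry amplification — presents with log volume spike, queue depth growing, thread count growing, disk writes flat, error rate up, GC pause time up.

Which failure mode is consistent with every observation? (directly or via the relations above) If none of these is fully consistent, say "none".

Per-candidate check:
(A) connection leak — disk writes flat yes; request latency up yes; timeouts to downstream yes; GC pause time flat yes (through timeouts to downstream → GC pause time flat); log volume spike yes
(B) slow downstream dependency — does not account for disk writes flat, request latency up
(C) lock contention on hot path — does not account for log volume spike
(D) disk I/O saturation — fails on disk writes flat, request latency up (predicts disk writes elevated, not disk writes flat)
(E) GC pressure from oversized payloads — disk writes flat NO; request latency up yes; timeouts to downstream NO; GC pause time flat yes; log volume spike yes
(F) unbounded retry amplification — fails on request latency up, timeouts to downstream, GC pause time flat (predicts GC pause time up, not GC pause time flat)
(A) is the only candidate with no mismatches.

A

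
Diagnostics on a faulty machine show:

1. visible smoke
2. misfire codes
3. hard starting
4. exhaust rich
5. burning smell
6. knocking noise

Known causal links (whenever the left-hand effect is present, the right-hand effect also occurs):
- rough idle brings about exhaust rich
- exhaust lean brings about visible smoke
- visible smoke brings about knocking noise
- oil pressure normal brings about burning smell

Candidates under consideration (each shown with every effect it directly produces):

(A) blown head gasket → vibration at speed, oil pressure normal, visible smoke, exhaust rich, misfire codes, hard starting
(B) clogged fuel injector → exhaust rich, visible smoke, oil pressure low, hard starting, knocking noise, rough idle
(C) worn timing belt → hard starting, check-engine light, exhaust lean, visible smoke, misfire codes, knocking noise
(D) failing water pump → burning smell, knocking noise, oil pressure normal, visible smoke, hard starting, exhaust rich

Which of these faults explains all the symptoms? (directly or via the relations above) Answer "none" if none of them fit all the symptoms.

A

For each candidate, compare predicted effects to what was observed:
(A) blown head gasket — visible smoke yes; misfire codes yes; hard starting yes; exhaust rich yes; burning smell yes (by oil pressure normal → burning smell); knocking noise yes (by visible smoke → knocking noise)
(B) clogged fuel injector — visible smoke yes; misfire codes NO; hard starting yes; exhaust rich yes; burning smell NO; knocking noise yes
(C) worn timing belt — visible smoke yes; misfire codes yes; hard starting yes; exhaust rich NO; burning smell NO; knocking noise yes
(D) failing water pump — visible smoke yes; misfire codes NO; hard starting yes; exhaust rich yes; burning smell yes; knocking noise yes
(A) is the only candidate with no mismatches.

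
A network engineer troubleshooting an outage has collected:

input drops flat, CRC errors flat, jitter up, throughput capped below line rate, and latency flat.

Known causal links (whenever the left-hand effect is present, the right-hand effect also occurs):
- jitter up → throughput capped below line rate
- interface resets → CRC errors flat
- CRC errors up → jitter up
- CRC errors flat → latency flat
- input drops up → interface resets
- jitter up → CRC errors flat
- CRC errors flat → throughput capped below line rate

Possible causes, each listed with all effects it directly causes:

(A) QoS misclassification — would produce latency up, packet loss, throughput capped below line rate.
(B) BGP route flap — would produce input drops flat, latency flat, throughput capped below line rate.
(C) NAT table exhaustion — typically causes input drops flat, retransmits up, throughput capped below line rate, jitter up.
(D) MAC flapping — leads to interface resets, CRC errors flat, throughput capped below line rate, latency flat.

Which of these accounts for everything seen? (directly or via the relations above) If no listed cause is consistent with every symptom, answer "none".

C

Checking each candidate against the observations:
(A) QoS misclassification — input drops flat ✗; CRC errors flat ✗; jitter up ✗; throughput capped below line rate ✓; latency flat ✗
(B) BGP route flap — does not account for CRC errors flat, jitter up
(C) NAT table exhaustion — input drops flat ✓; CRC errors flat ✓ (through jitter up → CRC errors flat); jitter up ✓; throughput capped below line rate ✓; latency flat ✓ (through jitter up → CRC errors flat → latency flat)
(D) MAC flapping — input drops flat ✗; CRC errors flat ✓; jitter up ✗; throughput capped below line rate ✓; latency flat ✓
(C) is the only candidate with no mismatches.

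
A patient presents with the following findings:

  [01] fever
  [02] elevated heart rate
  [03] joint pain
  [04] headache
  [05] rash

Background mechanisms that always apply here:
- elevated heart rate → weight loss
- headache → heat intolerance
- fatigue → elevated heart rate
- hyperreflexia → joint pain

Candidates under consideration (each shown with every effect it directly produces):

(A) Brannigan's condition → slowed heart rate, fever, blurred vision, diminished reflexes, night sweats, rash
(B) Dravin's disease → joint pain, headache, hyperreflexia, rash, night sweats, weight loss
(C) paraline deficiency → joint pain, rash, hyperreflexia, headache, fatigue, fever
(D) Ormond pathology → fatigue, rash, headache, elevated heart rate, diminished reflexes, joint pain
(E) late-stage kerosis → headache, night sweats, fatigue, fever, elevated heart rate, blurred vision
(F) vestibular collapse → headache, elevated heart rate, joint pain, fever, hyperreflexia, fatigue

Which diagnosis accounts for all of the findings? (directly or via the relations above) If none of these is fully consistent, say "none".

Testing each hypothesis:
(A) Brannigan's condition — fever ✓; elevated heart rate ✗; joint pain ✗; headache ✗; rash ✓
(B) Dravin's disease — fever ✗; elevated heart rate ✗; joint pain ✓; headache ✓; rash ✓
(C) paraline deficiency — accounts for every observation (elevated heart rate by fatigue → elevated heart rate)
(D) Ormond pathology — fever ✗; elevated heart rate ✓; joint pain ✓; headache ✓; rash ✓
(E) late-stage kerosis — does not account for joint pain, rash
(F) vestibular collapse — fever ✓; elevated heart rate ✓; joint pain ✓; headache ✓; rash ✗
Only (C) is consistent with every observation.

C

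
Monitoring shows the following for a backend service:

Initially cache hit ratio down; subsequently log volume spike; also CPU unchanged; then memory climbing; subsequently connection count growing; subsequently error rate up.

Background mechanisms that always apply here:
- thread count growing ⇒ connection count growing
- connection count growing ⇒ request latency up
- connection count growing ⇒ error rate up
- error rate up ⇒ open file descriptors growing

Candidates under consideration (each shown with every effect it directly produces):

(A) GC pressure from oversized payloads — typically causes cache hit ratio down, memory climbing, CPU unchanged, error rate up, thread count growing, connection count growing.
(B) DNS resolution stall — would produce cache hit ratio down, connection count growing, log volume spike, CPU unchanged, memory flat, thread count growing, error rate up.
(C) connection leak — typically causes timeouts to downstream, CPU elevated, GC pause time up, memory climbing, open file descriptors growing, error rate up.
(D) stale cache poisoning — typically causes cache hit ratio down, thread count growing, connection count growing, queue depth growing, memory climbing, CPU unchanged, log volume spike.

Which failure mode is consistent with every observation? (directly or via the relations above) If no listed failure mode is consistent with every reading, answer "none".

Checking each candidate against the observations:
(A) GC pressure from oversized payloads — does not account for log volume spike
(B) DNS resolution stall — cache hit ratio down ✓; log volume spike ✓; CPU unchanged ✓; memory climbing ✗; connection count growing ✓; error rate up ✓
(C) connection leak — cache hit ratio down ✗; log volume spike ✗; CPU unchanged ✗; memory climbing ✓; connection count growing ✗; error rate up ✓
(D) stale cache poisoning — accounts for every observation (error rate up via connection count growing → error rate up)
Only (D) is consistent with every observation.

D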